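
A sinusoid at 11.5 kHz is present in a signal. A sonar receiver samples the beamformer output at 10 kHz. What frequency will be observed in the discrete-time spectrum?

11.5 kHz mod fs = 1.5 kHz.
1.5 kHz ≤ fs/2 = 5 kHz, appears at 1.5 kHz.

1.5 kHz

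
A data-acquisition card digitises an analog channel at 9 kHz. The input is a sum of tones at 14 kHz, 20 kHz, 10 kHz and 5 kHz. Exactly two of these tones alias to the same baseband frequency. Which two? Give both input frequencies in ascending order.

5 kHz, 14 kHz

fs/2 = 4.5 kHz.
14 kHz mod fs = 5 kHz.
5 kHz > fs/2 = 4.5 kHz, folds to fs − 5 kHz = 4 kHz.
20 kHz mod fs = 2 kHz.
2 kHz ≤ fs/2 = 4.5 kHz, appears at 2 kHz.
10 kHz mod fs = 1 kHz.
1 kHz ≤ fs/2 = 4.5 kHz, appears at 1 kHz.
5 kHz > fs/2 = 4.5 kHz, folds to fs − 5 kHz = 4 kHz.
5 kHz and 14 kHz both map to 4 kHz.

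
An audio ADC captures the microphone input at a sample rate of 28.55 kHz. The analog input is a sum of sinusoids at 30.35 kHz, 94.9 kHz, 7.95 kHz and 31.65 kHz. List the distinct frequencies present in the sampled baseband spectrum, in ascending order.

fs/2 = 14.275 kHz.
30.35 kHz mod fs = 1.8 kHz.
1.8 kHz ≤ fs/2 = 14.275 kHz, appears at 1.8 kHz.
94.9 kHz mod fs = 9.25 kHz.
9.25 kHz ≤ fs/2 = 14.275 kHz, appears at 9.25 kHz.
7.95 kHz ≤ fs/2 = 14.275 kHz, passes unchanged.
31.65 kHz mod fs = 3.1 kHz.
3.1 kHz ≤ fs/2 = 14.275 kHz, appears at 3.1 kHz.
Distinct values: {1.8 kHz, 3.1 kHz, 7.95 kHz, 9.25 kHz}.

1.8 kHz, 3.1 kHz, 7.95 kHz, 9.25 kHz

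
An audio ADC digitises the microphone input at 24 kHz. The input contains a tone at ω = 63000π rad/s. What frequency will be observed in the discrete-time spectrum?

ω = 63000π rad/s → f = ω/(2π) = 31500 Hz = 31.5 kHz.
31.5 kHz mod fs = 7.5 kHz.
7.5 kHz ≤ fs/2 = 12 kHz, appears at 7.5 kHz.

7.5 kHz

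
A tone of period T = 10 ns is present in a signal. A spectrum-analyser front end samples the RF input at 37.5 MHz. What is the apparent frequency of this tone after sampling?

12.5 MHz

T = 10 ns → f = 1/T = 100 MHz.
100 MHz mod fs = 25 MHz.
25 MHz > fs/2 = 18.75 MHz, folds to fs − 25 MHz = 12.5 MHz.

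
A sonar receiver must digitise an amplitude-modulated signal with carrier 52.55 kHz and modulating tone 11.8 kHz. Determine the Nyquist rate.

128.7 kHz

AM sidebands sit at fc ± fm = 40.75 kHz and 64.35 kHz.
Highest-frequency component: 64.35 kHz.
Nyquist rate = 2 × 64.35 kHz = 128.7 kHz.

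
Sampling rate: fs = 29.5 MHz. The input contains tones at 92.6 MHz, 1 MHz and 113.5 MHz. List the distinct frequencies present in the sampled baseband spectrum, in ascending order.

fs/2 = 14.75 MHz.
92.6 MHz mod fs = 4.1 MHz.
4.1 MHz ≤ fs/2 = 14.75 MHz, appears at 4.1 MHz.
1 MHz ≤ fs/2 = 14.75 MHz, passes unchanged.
113.5 MHz mod fs = 25 MHz.
25 MHz > fs/2 = 14.75 MHz, folds to fs − 25 MHz = 4.5 MHz.
Distinct values: {1 MHz, 4.1 MHz, 4.5 MHz}.

1 MHz, 4.1 MHz, 4.5 MHz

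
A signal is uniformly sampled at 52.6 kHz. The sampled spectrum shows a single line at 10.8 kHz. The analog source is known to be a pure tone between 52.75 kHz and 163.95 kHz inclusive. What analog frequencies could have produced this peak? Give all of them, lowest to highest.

63.4 kHz, 94.4 kHz, 116 kHz, 147 kHz

Frequencies that alias to 10.8 kHz are k·fs ± 10.8 kHz for integer k ≥ 0.
k=0: 10.8 kHz.
k=1: 41.8 kHz, 63.4 kHz.
k=2: 94.4 kHz, 116 kHz.
k=3: 147 kHz, 168.6 kHz.
k=4: 199.6 kHz, 221.2 kHz.
Within [52.75 kHz, 163.95 kHz]: 63.4 kHz, 94.4 kHz, 116 kHz, 147 kHz.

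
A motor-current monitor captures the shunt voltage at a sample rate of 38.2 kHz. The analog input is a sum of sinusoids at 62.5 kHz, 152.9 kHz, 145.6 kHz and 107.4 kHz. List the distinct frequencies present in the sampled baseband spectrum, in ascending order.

fs/2 = 19.1 kHz.
62.5 kHz mod fs = 24.3 kHz.
24.3 kHz > fs/2 = 19.1 kHz, folds to fs − 24.3 kHz = 13.9 kHz.
152.9 kHz mod fs = 0.1 kHz.
0.1 kHz ≤ fs/2 = 19.1 kHz, appears at 0.1 kHz.
145.6 kHz mod fs = 31 kHz.
31 kHz > fs/2 = 19.1 kHz, folds to fs − 31 kHz = 7.2 kHz.
107.4 kHz mod fs = 31 kHz.
31 kHz > fs/2 = 19.1 kHz, folds to fs − 31 kHz = 7.2 kHz.
Distinct values: {0.1 kHz, 7.2 kHz, 13.9 kHz}.

0.1 kHz, 7.2 kHz, 13.9 kHz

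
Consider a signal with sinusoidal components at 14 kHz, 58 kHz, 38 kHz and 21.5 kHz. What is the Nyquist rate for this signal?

116 kHz

Highest-frequency component: 58 kHz.
Nyquist rate = 2 × 58 kHz = 116 kHz.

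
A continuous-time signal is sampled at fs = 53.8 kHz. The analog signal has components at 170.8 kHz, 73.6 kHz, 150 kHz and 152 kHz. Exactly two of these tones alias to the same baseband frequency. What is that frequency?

9.4 kHz

fs/2 = 26.9 kHz.
170.8 kHz mod fs = 9.4 kHz.
9.4 kHz ≤ fs/2 = 26.9 kHz, appears at 9.4 kHz.
73.6 kHz mod fs = 19.8 kHz.
19.8 kHz ≤ fs/2 = 26.9 kHz, appears at 19.8 kHz.
150 kHz mod fs = 42.4 kHz.
42.4 kHz > fs/2 = 26.9 kHz, folds to fs − 42.4 kHz = 11.4 kHz.
152 kHz mod fs = 44.4 kHz.
44.4 kHz > fs/2 = 26.9 kHz, folds to fs − 44.4 kHz = 9.4 kHz.
152 kHz and 170.8 kHz both map to 9.4 kHz.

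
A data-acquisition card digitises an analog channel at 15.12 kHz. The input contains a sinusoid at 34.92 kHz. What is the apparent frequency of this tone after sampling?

4.68 kHz

34.92 kHz mod fs = 4.68 kHz.
4.68 kHz ≤ fs/2 = 7.56 kHz, appears at 4.68 kHz.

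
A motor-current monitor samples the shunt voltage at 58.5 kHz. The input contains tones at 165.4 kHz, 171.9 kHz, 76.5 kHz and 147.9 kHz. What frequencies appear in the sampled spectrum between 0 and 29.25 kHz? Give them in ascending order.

3.6 kHz, 10.1 kHz, 18 kHz, 27.6 kHz

fs/2 = 29.25 kHz.
165.4 kHz mod fs = 48.4 kHz.
48.4 kHz > fs/2 = 29.25 kHz, folds to fs − 48.4 kHz = 10.1 kHz.
171.9 kHz mod fs = 54.9 kHz.
54.9 kHz > fs/2 = 29.25 kHz, folds to fs − 54.9 kHz = 3.6 kHz.
76.5 kHz mod fs = 18 kHz.
18 kHz ≤ fs/2 = 29.25 kHz, appears at 18 kHz.
147.9 kHz mod fs = 30.9 kHz.
30.9 kHz > fs/2 = 29.25 kHz, folds to fs − 30.9 kHz = 27.6 kHz.
Distinct values: {3.6 kHz, 10.1 kHz, 18 kHz, 27.6 kHz}.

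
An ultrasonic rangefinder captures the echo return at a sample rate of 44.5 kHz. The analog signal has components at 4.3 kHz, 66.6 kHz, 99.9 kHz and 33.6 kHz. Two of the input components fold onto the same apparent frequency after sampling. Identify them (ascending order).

33.6 kHz, 99.9 kHz

fs/2 = 22.25 kHz.
4.3 kHz ≤ fs/2 = 22.25 kHz, passes unchanged.
66.6 kHz mod fs = 22.1 kHz.
22.1 kHz ≤ fs/2 = 22.25 kHz, appears at 22.1 kHz.
99.9 kHz mod fs = 10.9 kHz.
10.9 kHz ≤ fs/2 = 22.25 kHz, appears at 10.9 kHz.
33.6 kHz > fs/2 = 22.25 kHz, folds to fs − 33.6 kHz = 10.9 kHz.
33.6 kHz and 99.9 kHz both map to 10.9 kHz.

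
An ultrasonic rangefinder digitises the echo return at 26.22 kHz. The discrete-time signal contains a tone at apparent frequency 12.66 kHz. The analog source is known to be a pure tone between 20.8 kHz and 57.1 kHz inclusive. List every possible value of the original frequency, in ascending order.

Frequencies that alias to 12.66 kHz are k·fs ± 12.66 kHz for integer k ≥ 0.
k=0: 12.66 kHz.
k=1: 13.56 kHz, 38.88 kHz.
k=2: 39.78 kHz, 65.1 kHz.
k=3: 66 kHz, 91.32 kHz.
Within [20.8 kHz, 57.1 kHz]: 38.88 kHz, 39.78 kHz.

38.88 kHz, 39.78 kHz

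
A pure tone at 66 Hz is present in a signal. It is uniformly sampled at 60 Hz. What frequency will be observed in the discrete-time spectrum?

6 Hz

66 Hz mod fs = 6 Hz.
6 Hz ≤ fs/2 = 30 Hz, appears at 6 Hz.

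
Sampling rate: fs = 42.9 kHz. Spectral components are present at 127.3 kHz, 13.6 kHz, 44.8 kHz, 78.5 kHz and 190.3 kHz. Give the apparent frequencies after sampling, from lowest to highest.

1.4 kHz, 1.9 kHz, 7.3 kHz, 13.6 kHz, 18.7 kHz

fs/2 = 21.45 kHz.
127.3 kHz mod fs = 41.5 kHz.
41.5 kHz > fs/2 = 21.45 kHz, folds to fs − 41.5 kHz = 1.4 kHz.
13.6 kHz ≤ fs/2 = 21.45 kHz, passes unchanged.
44.8 kHz mod fs = 1.9 kHz.
1.9 kHz ≤ fs/2 = 21.45 kHz, appears at 1.9 kHz.
78.5 kHz mod fs = 35.6 kHz.
35.6 kHz > fs/2 = 21.45 kHz, folds to fs − 35.6 kHz = 7.3 kHz.
190.3 kHz mod fs = 18.7 kHz.
18.7 kHz ≤ fs/2 = 21.45 kHz, appears at 18.7 kHz.
Distinct values: {1.4 kHz, 1.9 kHz, 7.3 kHz, 13.6 kHz, 18.7 kHz}.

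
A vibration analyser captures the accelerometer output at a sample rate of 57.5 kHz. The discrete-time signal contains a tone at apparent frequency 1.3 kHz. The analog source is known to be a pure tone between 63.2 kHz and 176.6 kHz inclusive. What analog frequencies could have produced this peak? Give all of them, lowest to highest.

113.7 kHz, 116.3 kHz, 171.2 kHz, 173.8 kHz

Frequencies that alias to 1.3 kHz are k·fs ± 1.3 kHz for integer k ≥ 0.
k=0: 1.3 kHz.
k=1: 56.2 kHz, 58.8 kHz.
k=2: 113.7 kHz, 116.3 kHz.
k=3: 171.2 kHz, 173.8 kHz.
k=4: 228.7 kHz, 231.3 kHz.
Within [63.2 kHz, 176.6 kHz]: 113.7 kHz, 116.3 kHz, 171.2 kHz, 173.8 kHz.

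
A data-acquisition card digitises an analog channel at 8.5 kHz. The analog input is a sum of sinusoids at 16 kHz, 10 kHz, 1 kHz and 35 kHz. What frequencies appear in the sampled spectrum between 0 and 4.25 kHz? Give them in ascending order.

1 kHz, 1.5 kHz

fs/2 = 4.25 kHz.
16 kHz mod fs = 7.5 kHz.
7.5 kHz > fs/2 = 4.25 kHz, folds to fs − 7.5 kHz = 1 kHz.
10 kHz mod fs = 1.5 kHz.
1.5 kHz ≤ fs/2 = 4.25 kHz, appears at 1.5 kHz.
1 kHz ≤ fs/2 = 4.25 kHz, passes unchanged.
35 kHz mod fs = 1 kHz.
1 kHz ≤ fs/2 = 4.25 kHz, appears at 1 kHz.
Distinct values: {1 kHz, 1.5 kHz}.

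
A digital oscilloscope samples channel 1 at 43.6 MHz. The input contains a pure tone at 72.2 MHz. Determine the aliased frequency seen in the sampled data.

72.2 MHz mod fs = 28.6 MHz.
28.6 MHz > fs/2 = 21.8 MHz, folds to fs − 28.6 MHz = 15 MHz.

15 MHz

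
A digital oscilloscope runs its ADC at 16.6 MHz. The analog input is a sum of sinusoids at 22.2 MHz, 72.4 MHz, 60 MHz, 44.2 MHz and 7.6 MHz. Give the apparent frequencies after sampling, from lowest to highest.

fs/2 = 8.3 MHz.
22.2 MHz mod fs = 5.6 MHz.
5.6 MHz ≤ fs/2 = 8.3 MHz, appears at 5.6 MHz.
72.4 MHz mod fs = 6 MHz.
6 MHz ≤ fs/2 = 8.3 MHz, appears at 6 MHz.
60 MHz mod fs = 10.2 MHz.
10.2 MHz > fs/2 = 8.3 MHz, folds to fs − 10.2 MHz = 6.4 MHz.
44.2 MHz mod fs = 11 MHz.
11 MHz > fs/2 = 8.3 MHz, folds to fs − 11 MHz = 5.6 MHz.
7.6 MHz ≤ fs/2 = 8.3 MHz, passes unchanged.
Distinct values: {5.6 MHz, 6 MHz, 6.4 MHz, 7.6 MHz}.

5.6 MHz, 6 MHz, 6.4 MHz, 7.6 MHz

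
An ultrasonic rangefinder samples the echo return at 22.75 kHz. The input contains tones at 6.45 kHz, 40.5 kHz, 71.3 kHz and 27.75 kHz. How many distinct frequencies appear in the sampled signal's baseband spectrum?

fs/2 = 11.375 kHz.
6.45 kHz ≤ fs/2 = 11.375 kHz, passes unchanged.
40.5 kHz mod fs = 17.75 kHz.
17.75 kHz > fs/2 = 11.375 kHz, folds to fs − 17.75 kHz = 5 kHz.
71.3 kHz mod fs = 3.05 kHz.
3.05 kHz ≤ fs/2 = 11.375 kHz, appears at 3.05 kHz.
27.75 kHz mod fs = 5 kHz.
5 kHz ≤ fs/2 = 11.375 kHz, appears at 5 kHz.
Distinct values: {3.05 kHz, 5 kHz, 6.45 kHz} → 3.

3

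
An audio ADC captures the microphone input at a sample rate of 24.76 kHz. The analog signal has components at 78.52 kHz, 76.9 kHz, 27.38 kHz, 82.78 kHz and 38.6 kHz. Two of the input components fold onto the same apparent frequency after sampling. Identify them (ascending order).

27.38 kHz, 76.9 kHz

fs/2 = 12.38 kHz.
78.52 kHz mod fs = 4.24 kHz.
4.24 kHz ≤ fs/2 = 12.38 kHz, appears at 4.24 kHz.
76.9 kHz mod fs = 2.62 kHz.
2.62 kHz ≤ fs/2 = 12.38 kHz, appears at 2.62 kHz.
27.38 kHz mod fs = 2.62 kHz.
2.62 kHz ≤ fs/2 = 12.38 kHz, appears at 2.62 kHz.
82.78 kHz mod fs = 8.5 kHz.
8.5 kHz ≤ fs/2 = 12.38 kHz, appears at 8.5 kHz.
38.6 kHz mod fs = 13.84 kHz.
13.84 kHz > fs/2 = 12.38 kHz, folds to fs − 13.84 kHz = 10.92 kHz.
27.38 kHz and 76.9 kHz both map to 2.62 kHz.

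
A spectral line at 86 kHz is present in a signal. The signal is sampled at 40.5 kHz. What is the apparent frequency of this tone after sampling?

86 kHz mod fs = 5 kHz.
5 kHz ≤ fs/2 = 20.25 kHz, appears at 5 kHz.

5 kHz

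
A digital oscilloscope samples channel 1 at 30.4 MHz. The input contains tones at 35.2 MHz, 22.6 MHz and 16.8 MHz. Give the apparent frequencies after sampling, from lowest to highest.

4.8 MHz, 7.8 MHz, 13.6 MHz

fs/2 = 15.2 MHz.
35.2 MHz mod fs = 4.8 MHz.
4.8 MHz ≤ fs/2 = 15.2 MHz, appears at 4.8 MHz.
22.6 MHz > fs/2 = 15.2 MHz, folds to fs − 22.6 MHz = 7.8 MHz.
16.8 MHz > fs/2 = 15.2 MHz, folds to fs − 16.8 MHz = 13.6 MHz.
Distinct values: {4.8 MHz, 7.8 MHz, 13.6 MHz}.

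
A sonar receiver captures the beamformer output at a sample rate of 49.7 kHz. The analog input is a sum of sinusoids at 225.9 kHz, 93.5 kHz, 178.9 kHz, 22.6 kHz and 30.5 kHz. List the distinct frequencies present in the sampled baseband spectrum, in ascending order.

5.9 kHz, 19.2 kHz, 19.9 kHz, 22.6 kHz

fs/2 = 24.85 kHz.
225.9 kHz mod fs = 27.1 kHz.
27.1 kHz > fs/2 = 24.85 kHz, folds to fs − 27.1 kHz = 22.6 kHz.
93.5 kHz mod fs = 43.8 kHz.
43.8 kHz > fs/2 = 24.85 kHz, folds to fs − 43.8 kHz = 5.9 kHz.
178.9 kHz mod fs = 29.8 kHz.
29.8 kHz > fs/2 = 24.85 kHz, folds to fs − 29.8 kHz = 19.9 kHz.
22.6 kHz ≤ fs/2 = 24.85 kHz, passes unchanged.
30.5 kHz > fs/2 = 24.85 kHz, folds to fs − 30.5 kHz = 19.2 kHz.
Distinct values: {5.9 kHz, 19.2 kHz, 19.9 kHz, 22.6 kHz}.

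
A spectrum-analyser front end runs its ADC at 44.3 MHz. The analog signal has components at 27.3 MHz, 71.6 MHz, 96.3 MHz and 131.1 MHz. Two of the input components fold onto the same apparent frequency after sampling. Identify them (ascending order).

27.3 MHz, 71.6 MHz

fs/2 = 22.15 MHz.
27.3 MHz > fs/2 = 22.15 MHz, folds to fs − 27.3 MHz = 17 MHz.
71.6 MHz mod fs = 27.3 MHz.
27.3 MHz > fs/2 = 22.15 MHz, folds to fs − 27.3 MHz = 17 MHz.
96.3 MHz mod fs = 7.7 MHz.
7.7 MHz ≤ fs/2 = 22.15 MHz, appears at 7.7 MHz.
131.1 MHz mod fs = 42.5 MHz.
42.5 MHz > fs/2 = 22.15 MHz, folds to fs − 42.5 MHz = 1.8 MHz.
27.3 MHz and 71.6 MHz both map to 17 MHz.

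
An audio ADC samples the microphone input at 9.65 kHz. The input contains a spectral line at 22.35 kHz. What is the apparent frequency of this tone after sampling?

22.35 kHz mod fs = 3.05 kHz.
3.05 kHz ≤ fs/2 = 4.825 kHz, appears at 3.05 kHz.

3.05 kHz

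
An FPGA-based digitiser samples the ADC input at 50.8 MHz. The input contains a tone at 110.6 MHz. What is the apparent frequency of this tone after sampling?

110.6 MHz mod fs = 9 MHz.
9 MHz ≤ fs/2 = 25.4 MHz, appears at 9 MHz.

9 MHz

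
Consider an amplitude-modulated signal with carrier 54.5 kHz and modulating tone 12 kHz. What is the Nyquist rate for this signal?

133 kHz

AM sidebands sit at fc ± fm = 42.5 kHz and 66.5 kHz.
Highest-frequency component: 66.5 kHz.
Nyquist rate = 2 × 66.5 kHz = 133 kHz.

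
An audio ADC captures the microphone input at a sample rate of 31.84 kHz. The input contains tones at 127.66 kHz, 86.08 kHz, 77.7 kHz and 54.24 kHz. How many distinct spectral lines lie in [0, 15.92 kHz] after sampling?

3

fs/2 = 15.92 kHz.
127.66 kHz mod fs = 0.3 kHz.
0.3 kHz ≤ fs/2 = 15.92 kHz, appears at 0.3 kHz.
86.08 kHz mod fs = 22.4 kHz.
22.4 kHz > fs/2 = 15.92 kHz, folds to fs − 22.4 kHz = 9.44 kHz.
77.7 kHz mod fs = 14.02 kHz.
14.02 kHz ≤ fs/2 = 15.92 kHz, appears at 14.02 kHz.
54.24 kHz mod fs = 22.4 kHz.
22.4 kHz > fs/2 = 15.92 kHz, folds to fs − 22.4 kHz = 9.44 kHz.
Distinct values: {0.3 kHz, 9.44 kHz, 14.02 kHz} → 3.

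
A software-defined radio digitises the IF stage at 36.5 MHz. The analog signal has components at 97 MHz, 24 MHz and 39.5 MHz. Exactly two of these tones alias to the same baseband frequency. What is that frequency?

fs/2 = 18.25 MHz.
97 MHz mod fs = 24 MHz.
24 MHz > fs/2 = 18.25 MHz, folds to fs − 24 MHz = 12.5 MHz.
24 MHz > fs/2 = 18.25 MHz, folds to fs − 24 MHz = 12.5 MHz.
39.5 MHz mod fs = 3 MHz.
3 MHz ≤ fs/2 = 18.25 MHz, appears at 3 MHz.
24 MHz and 97 MHz both map to 12.5 MHz.

12.5 MHz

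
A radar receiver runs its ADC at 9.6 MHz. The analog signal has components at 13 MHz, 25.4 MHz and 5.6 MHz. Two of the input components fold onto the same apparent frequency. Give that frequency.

fs/2 = 4.8 MHz.
13 MHz mod fs = 3.4 MHz.
3.4 MHz ≤ fs/2 = 4.8 MHz, appears at 3.4 MHz.
25.4 MHz mod fs = 6.2 MHz.
6.2 MHz > fs/2 = 4.8 MHz, folds to fs − 6.2 MHz = 3.4 MHz.
5.6 MHz > fs/2 = 4.8 MHz, folds to fs − 5.6 MHz = 4 MHz.
13 MHz and 25.4 MHz both map to 3.4 MHz.

3.4 MHz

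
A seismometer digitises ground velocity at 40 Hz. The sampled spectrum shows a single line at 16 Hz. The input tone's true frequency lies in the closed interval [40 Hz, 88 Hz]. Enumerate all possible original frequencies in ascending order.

56 Hz, 64 Hz

Frequencies that alias to 16 Hz are k·fs ± 16 Hz for integer k ≥ 0.
k=0: 16 Hz.
k=1: 24 Hz, 56 Hz.
k=2: 64 Hz, 96 Hz.
k=3: 104 Hz, 136 Hz.
Within [40 Hz, 88 Hz]: 56 Hz, 64 Hz.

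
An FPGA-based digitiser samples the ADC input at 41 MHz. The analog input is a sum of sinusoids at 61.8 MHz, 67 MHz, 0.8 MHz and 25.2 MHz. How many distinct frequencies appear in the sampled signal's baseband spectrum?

fs/2 = 20.5 MHz.
61.8 MHz mod fs = 20.8 MHz.
20.8 MHz > fs/2 = 20.5 MHz, folds to fs − 20.8 MHz = 20.2 MHz.
67 MHz mod fs = 26 MHz.
26 MHz > fs/2 = 20.5 MHz, folds to fs − 26 MHz = 15 MHz.
0.8 MHz ≤ fs/2 = 20.5 MHz, passes unchanged.
25.2 MHz > fs/2 = 20.5 MHz, folds to fs − 25.2 MHz = 15.8 MHz.
Distinct values: {0.8 MHz, 15 MHz, 15.8 MHz, 20.2 MHz} → 4.

4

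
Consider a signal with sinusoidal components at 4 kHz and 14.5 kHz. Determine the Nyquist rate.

Highest-frequency component: 14.5 kHz.
Nyquist rate = 2 × 14.5 kHz = 29 kHz.

29 kHz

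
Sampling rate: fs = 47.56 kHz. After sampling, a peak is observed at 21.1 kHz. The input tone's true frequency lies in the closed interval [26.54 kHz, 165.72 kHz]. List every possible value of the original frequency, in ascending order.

Frequencies that alias to 21.1 kHz are k·fs ± 21.1 kHz for integer k ≥ 0.
k=0: 21.1 kHz.
k=1: 26.46 kHz, 68.66 kHz.
k=2: 74.02 kHz, 116.22 kHz.
k=3: 121.58 kHz, 163.78 kHz.
k=4: 169.14 kHz, 211.34 kHz.
Within [26.54 kHz, 165.72 kHz]: 68.66 kHz, 74.02 kHz, 116.22 kHz, 121.58 kHz, 163.78 kHz.

68.66 kHz, 74.02 kHz, 116.22 kHz, 121.58 kHz, 163.78 kHz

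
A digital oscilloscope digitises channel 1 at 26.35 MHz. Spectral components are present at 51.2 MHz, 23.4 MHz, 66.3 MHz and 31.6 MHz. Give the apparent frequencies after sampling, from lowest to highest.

1.5 MHz, 2.95 MHz, 5.25 MHz, 12.75 MHz

fs/2 = 13.175 MHz.
51.2 MHz mod fs = 24.85 MHz.
24.85 MHz > fs/2 = 13.175 MHz, folds to fs − 24.85 MHz = 1.5 MHz.
23.4 MHz > fs/2 = 13.175 MHz, folds to fs − 23.4 MHz = 2.95 MHz.
66.3 MHz mod fs = 13.6 MHz.
13.6 MHz > fs/2 = 13.175 MHz, folds to fs − 13.6 MHz = 12.75 MHz.
31.6 MHz mod fs = 5.25 MHz.
5.25 MHz ≤ fs/2 = 13.175 MHz, appears at 5.25 MHz.
Distinct values: {1.5 MHz, 2.95 MHz, 5.25 MHz, 12.75 MHz}.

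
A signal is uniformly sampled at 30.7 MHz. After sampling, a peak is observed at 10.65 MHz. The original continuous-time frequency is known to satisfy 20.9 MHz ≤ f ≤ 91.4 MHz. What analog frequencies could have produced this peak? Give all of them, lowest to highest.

41.35 MHz, 50.75 MHz, 72.05 MHz, 81.45 MHz

Frequencies that alias to 10.65 MHz are k·fs ± 10.65 MHz for integer k ≥ 0.
k=0: 10.65 MHz.
k=1: 20.05 MHz, 41.35 MHz.
k=2: 50.75 MHz, 72.05 MHz.
k=3: 81.45 MHz, 102.75 MHz.
k=4: 112.15 MHz, 133.45 MHz.
Within [20.9 MHz, 91.4 MHz]: 41.35 MHz, 50.75 MHz, 72.05 MHz, 81.45 MHz.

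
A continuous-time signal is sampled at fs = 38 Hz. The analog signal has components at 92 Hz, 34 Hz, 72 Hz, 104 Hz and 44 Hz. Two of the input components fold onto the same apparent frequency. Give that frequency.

fs/2 = 19 Hz.
92 Hz mod fs = 16 Hz.
16 Hz ≤ fs/2 = 19 Hz, appears at 16 Hz.
34 Hz > fs/2 = 19 Hz, folds to fs − 34 Hz = 4 Hz.
72 Hz mod fs = 34 Hz.
34 Hz > fs/2 = 19 Hz, folds to fs − 34 Hz = 4 Hz.
104 Hz mod fs = 28 Hz.
28 Hz > fs/2 = 19 Hz, folds to fs − 28 Hz = 10 Hz.
44 Hz mod fs = 6 Hz.
6 Hz ≤ fs/2 = 19 Hz, appears at 6 Hz.
34 Hz and 72 Hz both map to 4 Hz.

4 Hz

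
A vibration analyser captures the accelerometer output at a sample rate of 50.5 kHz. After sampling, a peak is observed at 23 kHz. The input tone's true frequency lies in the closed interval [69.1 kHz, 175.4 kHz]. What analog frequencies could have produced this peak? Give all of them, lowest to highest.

73.5 kHz, 78 kHz, 124 kHz, 128.5 kHz, 174.5 kHz

Frequencies that alias to 23 kHz are k·fs ± 23 kHz for integer k ≥ 0.
k=0: 23 kHz.
k=1: 27.5 kHz, 73.5 kHz.
k=2: 78 kHz, 124 kHz.
k=3: 128.5 kHz, 174.5 kHz.
k=4: 179 kHz, 225 kHz.
Within [69.1 kHz, 175.4 kHz]: 73.5 kHz, 78 kHz, 124 kHz, 128.5 kHz, 174.5 kHz.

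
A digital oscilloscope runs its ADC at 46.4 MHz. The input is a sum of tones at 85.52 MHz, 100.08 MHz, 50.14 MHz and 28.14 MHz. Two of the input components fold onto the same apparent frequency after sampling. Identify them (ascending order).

85.52 MHz, 100.08 MHz

fs/2 = 23.2 MHz.
85.52 MHz mod fs = 39.12 MHz.
39.12 MHz > fs/2 = 23.2 MHz, folds to fs − 39.12 MHz = 7.28 MHz.
100.08 MHz mod fs = 7.28 MHz.
7.28 MHz ≤ fs/2 = 23.2 MHz, appears at 7.28 MHz.
50.14 MHz mod fs = 3.74 MHz.
3.74 MHz ≤ fs/2 = 23.2 MHz, appears at 3.74 MHz.
28.14 MHz > fs/2 = 23.2 MHz, folds to fs − 28.14 MHz = 18.26 MHz.
85.52 MHz and 100.08 MHz both map to 7.28 MHz.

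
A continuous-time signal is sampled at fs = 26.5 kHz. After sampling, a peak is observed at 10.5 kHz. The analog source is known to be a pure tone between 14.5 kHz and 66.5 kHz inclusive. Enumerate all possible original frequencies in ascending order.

Frequencies that alias to 10.5 kHz are k·fs ± 10.5 kHz for integer k ≥ 0.
k=0: 10.5 kHz.
k=1: 16 kHz, 37 kHz.
k=2: 42.5 kHz, 63.5 kHz.
k=3: 69 kHz, 90 kHz.
Within [14.5 kHz, 66.5 kHz]: 16 kHz, 37 kHz, 42.5 kHz, 63.5 kHz.

16 kHz, 37 kHz, 42.5 kHz, 63.5 kHz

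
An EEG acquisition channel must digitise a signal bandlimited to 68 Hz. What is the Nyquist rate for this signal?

136 Hz

Nyquist rate = 2 × 68 Hz = 136 Hz.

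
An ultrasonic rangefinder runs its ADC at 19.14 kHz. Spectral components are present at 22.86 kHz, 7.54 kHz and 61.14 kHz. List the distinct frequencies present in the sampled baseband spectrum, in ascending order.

3.72 kHz, 7.54 kHz

fs/2 = 9.57 kHz.
22.86 kHz mod fs = 3.72 kHz.
3.72 kHz ≤ fs/2 = 9.57 kHz, appears at 3.72 kHz.
7.54 kHz ≤ fs/2 = 9.57 kHz, passes unchanged.
61.14 kHz mod fs = 3.72 kHz.
3.72 kHz ≤ fs/2 = 9.57 kHz, appears at 3.72 kHz.
Distinct values: {3.72 kHz, 7.54 kHz}.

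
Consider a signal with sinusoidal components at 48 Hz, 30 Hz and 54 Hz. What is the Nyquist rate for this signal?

Highest-frequency component: 54 Hz.
Nyquist rate = 2 × 54 Hz = 108 Hz.

108 Hz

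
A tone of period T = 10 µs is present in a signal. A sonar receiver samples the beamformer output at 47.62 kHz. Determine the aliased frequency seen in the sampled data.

T = 10 µs → f = 1/T = 100 kHz.
100 kHz mod fs = 4.76 kHz.
4.76 kHz ≤ fs/2 = 23.81 kHz, appears at 4.76 kHz.

4.76 kHz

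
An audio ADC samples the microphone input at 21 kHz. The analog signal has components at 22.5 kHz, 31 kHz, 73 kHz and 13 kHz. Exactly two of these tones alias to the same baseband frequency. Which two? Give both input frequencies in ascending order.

fs/2 = 10.5 kHz.
22.5 kHz mod fs = 1.5 kHz.
1.5 kHz ≤ fs/2 = 10.5 kHz, appears at 1.5 kHz.
31 kHz mod fs = 10 kHz.
10 kHz ≤ fs/2 = 10.5 kHz, appears at 10 kHz.
73 kHz mod fs = 10 kHz.
10 kHz ≤ fs/2 = 10.5 kHz, appears at 10 kHz.
13 kHz > fs/2 = 10.5 kHz, folds to fs − 13 kHz = 8 kHz.
31 kHz and 73 kHz both map to 10 kHz.

31 kHz, 73 kHz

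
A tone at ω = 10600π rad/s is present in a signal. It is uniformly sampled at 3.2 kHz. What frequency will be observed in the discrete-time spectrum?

ω = 10600π rad/s → f = ω/(2π) = 5300 Hz = 5.3 kHz.
5.3 kHz mod fs = 2.1 kHz.
2.1 kHz > fs/2 = 1.6 kHz, folds to fs − 2.1 kHz = 1.1 kHz.

1.1 kHz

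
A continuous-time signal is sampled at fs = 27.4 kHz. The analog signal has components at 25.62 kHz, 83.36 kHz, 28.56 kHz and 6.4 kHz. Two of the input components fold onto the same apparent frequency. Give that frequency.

1.16 kHz

fs/2 = 13.7 kHz.
25.62 kHz > fs/2 = 13.7 kHz, folds to fs − 25.62 kHz = 1.78 kHz.
83.36 kHz mod fs = 1.16 kHz.
1.16 kHz ≤ fs/2 = 13.7 kHz, appears at 1.16 kHz.
28.56 kHz mod fs = 1.16 kHz.
1.16 kHz ≤ fs/2 = 13.7 kHz, appears at 1.16 kHz.
6.4 kHz ≤ fs/2 = 13.7 kHz, passes unchanged.
28.56 kHz and 83.36 kHz both map to 1.16 kHz.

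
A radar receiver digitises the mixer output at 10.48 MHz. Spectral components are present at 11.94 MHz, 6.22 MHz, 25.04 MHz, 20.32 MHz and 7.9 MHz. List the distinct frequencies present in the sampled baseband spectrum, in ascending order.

0.64 MHz, 1.46 MHz, 2.58 MHz, 4.08 MHz, 4.26 MHz

fs/2 = 5.24 MHz.
11.94 MHz mod fs = 1.46 MHz.
1.46 MHz ≤ fs/2 = 5.24 MHz, appears at 1.46 MHz.
6.22 MHz > fs/2 = 5.24 MHz, folds to fs − 6.22 MHz = 4.26 MHz.
25.04 MHz mod fs = 4.08 MHz.
4.08 MHz ≤ fs/2 = 5.24 MHz, appears at 4.08 MHz.
20.32 MHz mod fs = 9.84 MHz.
9.84 MHz > fs/2 = 5.24 MHz, folds to fs − 9.84 MHz = 0.64 MHz.
7.9 MHz > fs/2 = 5.24 MHz, folds to fs − 7.9 MHz = 2.58 MHz.
Distinct values: {0.64 MHz, 1.46 MHz, 2.58 MHz, 4.08 MHz, 4.26 MHz}.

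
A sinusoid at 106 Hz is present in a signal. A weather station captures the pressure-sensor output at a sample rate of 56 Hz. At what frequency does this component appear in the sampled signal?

106 Hz mod fs = 50 Hz.
50 Hz > fs/2 = 28 Hz, folds to fs − 50 Hz = 6 Hz.

6 Hz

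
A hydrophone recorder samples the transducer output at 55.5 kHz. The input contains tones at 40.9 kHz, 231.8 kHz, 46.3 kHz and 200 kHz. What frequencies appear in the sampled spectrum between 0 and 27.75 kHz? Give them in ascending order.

fs/2 = 27.75 kHz.
40.9 kHz > fs/2 = 27.75 kHz, folds to fs − 40.9 kHz = 14.6 kHz.
231.8 kHz mod fs = 9.8 kHz.
9.8 kHz ≤ fs/2 = 27.75 kHz, appears at 9.8 kHz.
46.3 kHz > fs/2 = 27.75 kHz, folds to fs − 46.3 kHz = 9.2 kHz.
200 kHz mod fs = 33.5 kHz.
33.5 kHz > fs/2 = 27.75 kHz, folds to fs − 33.5 kHz = 22 kHz.
Distinct values: {9.2 kHz, 9.8 kHz, 14.6 kHz, 22 kHz}.

9.2 kHz, 9.8 kHz, 14.6 kHz, 22 kHz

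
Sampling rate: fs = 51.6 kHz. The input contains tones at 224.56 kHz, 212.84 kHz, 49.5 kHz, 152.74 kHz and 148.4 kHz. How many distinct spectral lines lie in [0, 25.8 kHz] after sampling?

fs/2 = 25.8 kHz.
224.56 kHz mod fs = 18.16 kHz.
18.16 kHz ≤ fs/2 = 25.8 kHz, appears at 18.16 kHz.
212.84 kHz mod fs = 6.44 kHz.
6.44 kHz ≤ fs/2 = 25.8 kHz, appears at 6.44 kHz.
49.5 kHz > fs/2 = 25.8 kHz, folds to fs − 49.5 kHz = 2.1 kHz.
152.74 kHz mod fs = 49.54 kHz.
49.54 kHz > fs/2 = 25.8 kHz, folds to fs − 49.54 kHz = 2.06 kHz.
148.4 kHz mod fs = 45.2 kHz.
45.2 kHz > fs/2 = 25.8 kHz, folds to fs − 45.2 kHz = 6.4 kHz.
Distinct values: {2.06 kHz, 2.1 kHz, 6.4 kHz, 6.44 kHz, 18.16 kHz} → 5.

5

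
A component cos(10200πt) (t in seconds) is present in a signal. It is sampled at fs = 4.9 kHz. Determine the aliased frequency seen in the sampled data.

ω = 10200π rad/s → f = ω/(2π) = 5100 Hz = 5.1 kHz.
5.1 kHz mod fs = 0.2 kHz.
0.2 kHz ≤ fs/2 = 2.45 kHz, appears at 0.2 kHz.

0.2 kHz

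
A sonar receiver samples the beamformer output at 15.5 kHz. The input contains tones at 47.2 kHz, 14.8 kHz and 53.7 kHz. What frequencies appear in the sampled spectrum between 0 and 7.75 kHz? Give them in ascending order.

fs/2 = 7.75 kHz.
47.2 kHz mod fs = 0.7 kHz.
0.7 kHz ≤ fs/2 = 7.75 kHz, appears at 0.7 kHz.
14.8 kHz > fs/2 = 7.75 kHz, folds to fs − 14.8 kHz = 0.7 kHz.
53.7 kHz mod fs = 7.2 kHz.
7.2 kHz ≤ fs/2 = 7.75 kHz, appears at 7.2 kHz.
Distinct values: {0.7 kHz, 7.2 kHz}.

0.7 kHz, 7.2 kHz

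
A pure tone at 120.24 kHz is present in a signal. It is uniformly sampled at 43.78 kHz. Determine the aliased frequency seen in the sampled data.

120.24 kHz mod fs = 32.68 kHz.
32.68 kHz > fs/2 = 21.89 kHz, folds to fs − 32.68 kHz = 11.1 kHz.

11.1 kHz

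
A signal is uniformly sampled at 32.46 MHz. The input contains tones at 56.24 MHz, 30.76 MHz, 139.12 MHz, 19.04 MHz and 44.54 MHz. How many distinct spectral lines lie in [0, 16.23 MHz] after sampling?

5

fs/2 = 16.23 MHz.
56.24 MHz mod fs = 23.78 MHz.
23.78 MHz > fs/2 = 16.23 MHz, folds to fs − 23.78 MHz = 8.68 MHz.
30.76 MHz > fs/2 = 16.23 MHz, folds to fs − 30.76 MHz = 1.7 MHz.
139.12 MHz mod fs = 9.28 MHz.
9.28 MHz ≤ fs/2 = 16.23 MHz, appears at 9.28 MHz.
19.04 MHz > fs/2 = 16.23 MHz, folds to fs − 19.04 MHz = 13.42 MHz.
44.54 MHz mod fs = 12.08 MHz.
12.08 MHz ≤ fs/2 = 16.23 MHz, appears at 12.08 MHz.
Distinct values: {1.7 MHz, 8.68 MHz, 9.28 MHz, 12.08 MHz, 13.42 MHz} → 5.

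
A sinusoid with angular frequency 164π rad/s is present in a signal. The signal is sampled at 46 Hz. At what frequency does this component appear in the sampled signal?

ω = 164π rad/s → f = ω/(2π) = 82 Hz.
82 Hz mod fs = 36 Hz.
36 Hz > fs/2 = 23 Hz, folds to fs − 36 Hz = 10 Hz.

10 Hz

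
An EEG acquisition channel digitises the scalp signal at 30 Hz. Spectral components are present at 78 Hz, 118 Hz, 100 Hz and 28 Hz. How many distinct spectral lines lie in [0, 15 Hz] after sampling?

fs/2 = 15 Hz.
78 Hz mod fs = 18 Hz.
18 Hz > fs/2 = 15 Hz, folds to fs − 18 Hz = 12 Hz.
118 Hz mod fs = 28 Hz.
28 Hz > fs/2 = 15 Hz, folds to fs − 28 Hz = 2 Hz.
100 Hz mod fs = 10 Hz.
10 Hz ≤ fs/2 = 15 Hz, appears at 10 Hz.
28 Hz > fs/2 = 15 Hz, folds to fs − 28 Hz = 2 Hz.
Distinct values: {2 Hz, 10 Hz, 12 Hz} → 3.

3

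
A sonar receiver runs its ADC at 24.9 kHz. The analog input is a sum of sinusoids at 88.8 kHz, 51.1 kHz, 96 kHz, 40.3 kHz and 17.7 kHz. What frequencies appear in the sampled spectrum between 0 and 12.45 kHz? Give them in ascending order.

1.3 kHz, 3.6 kHz, 7.2 kHz, 9.5 kHz, 10.8 kHz

fs/2 = 12.45 kHz.
88.8 kHz mod fs = 14.1 kHz.
14.1 kHz > fs/2 = 12.45 kHz, folds to fs − 14.1 kHz = 10.8 kHz.
51.1 kHz mod fs = 1.3 kHz.
1.3 kHz ≤ fs/2 = 12.45 kHz, appears at 1.3 kHz.
96 kHz mod fs = 21.3 kHz.
21.3 kHz > fs/2 = 12.45 kHz, folds to fs − 21.3 kHz = 3.6 kHz.
40.3 kHz mod fs = 15.4 kHz.
15.4 kHz > fs/2 = 12.45 kHz, folds to fs − 15.4 kHz = 9.5 kHz.
17.7 kHz > fs/2 = 12.45 kHz, folds to fs − 17.7 kHz = 7.2 kHz.
Distinct values: {1.3 kHz, 3.6 kHz, 7.2 kHz, 9.5 kHz, 10.8 kHz}.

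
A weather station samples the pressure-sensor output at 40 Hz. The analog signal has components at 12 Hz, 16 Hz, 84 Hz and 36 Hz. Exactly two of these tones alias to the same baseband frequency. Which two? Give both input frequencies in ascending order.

36 Hz, 84 Hz

fs/2 = 20 Hz.
12 Hz ≤ fs/2 = 20 Hz, passes unchanged.
16 Hz ≤ fs/2 = 20 Hz, passes unchanged.
84 Hz mod fs = 4 Hz.
4 Hz ≤ fs/2 = 20 Hz, appears at 4 Hz.
36 Hz > fs/2 = 20 Hz, folds to fs − 36 Hz = 4 Hz.
36 Hz and 84 Hz both map to 4 Hz.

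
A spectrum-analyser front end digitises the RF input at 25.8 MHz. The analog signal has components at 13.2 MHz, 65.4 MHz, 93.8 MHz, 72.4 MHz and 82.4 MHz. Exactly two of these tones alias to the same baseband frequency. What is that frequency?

5 MHz

fs/2 = 12.9 MHz.
13.2 MHz > fs/2 = 12.9 MHz, folds to fs − 13.2 MHz = 12.6 MHz.
65.4 MHz mod fs = 13.8 MHz.
13.8 MHz > fs/2 = 12.9 MHz, folds to fs − 13.8 MHz = 12 MHz.
93.8 MHz mod fs = 16.4 MHz.
16.4 MHz > fs/2 = 12.9 MHz, folds to fs − 16.4 MHz = 9.4 MHz.
72.4 MHz mod fs = 20.8 MHz.
20.8 MHz > fs/2 = 12.9 MHz, folds to fs − 20.8 MHz = 5 MHz.
82.4 MHz mod fs = 5 MHz.
5 MHz ≤ fs/2 = 12.9 MHz, appears at 5 MHz.
72.4 MHz and 82.4 MHz both map to 5 MHz.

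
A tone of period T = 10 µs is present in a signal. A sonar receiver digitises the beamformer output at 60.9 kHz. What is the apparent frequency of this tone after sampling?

21.8 kHz

T = 10 µs → f = 1/T = 100 kHz.
100 kHz mod fs = 39.1 kHz.
39.1 kHz > fs/2 = 30.45 kHz, folds to fs − 39.1 kHz = 21.8 kHz.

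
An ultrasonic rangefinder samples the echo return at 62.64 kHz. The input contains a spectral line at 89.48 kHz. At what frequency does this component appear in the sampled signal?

89.48 kHz mod fs = 26.84 kHz.
26.84 kHz ≤ fs/2 = 31.32 kHz, appears at 26.84 kHz.

26.84 kHz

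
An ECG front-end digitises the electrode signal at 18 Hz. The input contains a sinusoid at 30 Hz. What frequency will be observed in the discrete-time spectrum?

30 Hz mod fs = 12 Hz.
12 Hz > fs/2 = 9 Hz, folds to fs − 12 Hz = 6 Hz.

6 Hz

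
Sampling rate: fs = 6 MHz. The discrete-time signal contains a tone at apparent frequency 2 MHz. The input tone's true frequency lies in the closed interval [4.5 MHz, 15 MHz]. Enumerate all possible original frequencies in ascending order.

Frequencies that alias to 2 MHz are k·fs ± 2 MHz for integer k ≥ 0.
k=0: 2 MHz.
k=1: 4 MHz, 8 MHz.
k=2: 10 MHz, 14 MHz.
k=3: 16 MHz, 20 MHz.
Within [4.5 MHz, 15 MHz]: 8 MHz, 10 MHz, 14 MHz.

8 MHz, 10 MHz, 14 MHz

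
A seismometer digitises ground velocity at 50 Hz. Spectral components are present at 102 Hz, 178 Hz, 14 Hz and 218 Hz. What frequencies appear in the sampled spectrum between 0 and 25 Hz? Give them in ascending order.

fs/2 = 25 Hz.
102 Hz mod fs = 2 Hz.
2 Hz ≤ fs/2 = 25 Hz, appears at 2 Hz.
178 Hz mod fs = 28 Hz.
28 Hz > fs/2 = 25 Hz, folds to fs − 28 Hz = 22 Hz.
14 Hz ≤ fs/2 = 25 Hz, passes unchanged.
218 Hz mod fs = 18 Hz.
18 Hz ≤ fs/2 = 25 Hz, appears at 18 Hz.
Distinct values: {2 Hz, 14 Hz, 18 Hz, 22 Hz}.

2 Hz, 14 Hz, 18 Hz, 22 Hz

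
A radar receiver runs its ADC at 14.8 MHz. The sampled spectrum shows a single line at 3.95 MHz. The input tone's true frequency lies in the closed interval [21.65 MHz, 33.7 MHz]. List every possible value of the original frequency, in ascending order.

Frequencies that alias to 3.95 MHz are k·fs ± 3.95 MHz for integer k ≥ 0.
k=0: 3.95 MHz.
k=1: 10.85 MHz, 18.75 MHz.
k=2: 25.65 MHz, 33.55 MHz.
k=3: 40.45 MHz, 48.35 MHz.
Within [21.65 MHz, 33.7 MHz]: 25.65 MHz, 33.55 MHz.

25.65 MHz, 33.55 MHz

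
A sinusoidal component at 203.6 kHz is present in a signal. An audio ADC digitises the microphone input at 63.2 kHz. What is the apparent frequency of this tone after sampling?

14 kHz

203.6 kHz mod fs = 14 kHz.
14 kHz ≤ fs/2 = 31.6 kHz, appears at 14 kHz.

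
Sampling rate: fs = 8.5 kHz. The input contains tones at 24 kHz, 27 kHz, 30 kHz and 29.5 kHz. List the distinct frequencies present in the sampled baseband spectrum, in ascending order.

fs/2 = 4.25 kHz.
24 kHz mod fs = 7 kHz.
7 kHz > fs/2 = 4.25 kHz, folds to fs − 7 kHz = 1.5 kHz.
27 kHz mod fs = 1.5 kHz.
1.5 kHz ≤ fs/2 = 4.25 kHz, appears at 1.5 kHz.
30 kHz mod fs = 4.5 kHz.
4.5 kHz > fs/2 = 4.25 kHz, folds to fs − 4.5 kHz = 4 kHz.
29.5 kHz mod fs = 4 kHz.
4 kHz ≤ fs/2 = 4.25 kHz, appears at 4 kHz.
Distinct values: {1.5 kHz, 4 kHz}.

1.5 kHz, 4 kHz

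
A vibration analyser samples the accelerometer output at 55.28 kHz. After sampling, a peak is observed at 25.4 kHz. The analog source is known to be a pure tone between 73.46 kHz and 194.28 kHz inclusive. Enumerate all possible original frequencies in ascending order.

80.68 kHz, 85.16 kHz, 135.96 kHz, 140.44 kHz, 191.24 kHz

Frequencies that alias to 25.4 kHz are k·fs ± 25.4 kHz for integer k ≥ 0.
k=0: 25.4 kHz.
k=1: 29.88 kHz, 80.68 kHz.
k=2: 85.16 kHz, 135.96 kHz.
k=3: 140.44 kHz, 191.24 kHz.
k=4: 195.72 kHz, 246.52 kHz.
Within [73.46 kHz, 194.28 kHz]: 80.68 kHz, 85.16 kHz, 135.96 kHz, 140.44 kHz, 191.24 kHz.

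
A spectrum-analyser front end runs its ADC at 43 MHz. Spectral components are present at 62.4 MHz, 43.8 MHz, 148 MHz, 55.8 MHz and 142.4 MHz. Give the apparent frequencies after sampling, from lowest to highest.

0.8 MHz, 12.8 MHz, 13.4 MHz, 19 MHz, 19.4 MHz

fs/2 = 21.5 MHz.
62.4 MHz mod fs = 19.4 MHz.
19.4 MHz ≤ fs/2 = 21.5 MHz, appears at 19.4 MHz.
43.8 MHz mod fs = 0.8 MHz.
0.8 MHz ≤ fs/2 = 21.5 MHz, appears at 0.8 MHz.
148 MHz mod fs = 19 MHz.
19 MHz ≤ fs/2 = 21.5 MHz, appears at 19 MHz.
55.8 MHz mod fs = 12.8 MHz.
12.8 MHz ≤ fs/2 = 21.5 MHz, appears at 12.8 MHz.
142.4 MHz mod fs = 13.4 MHz.
13.4 MHz ≤ fs/2 = 21.5 MHz, appears at 13.4 MHz.
Distinct values: {0.8 MHz, 12.8 MHz, 13.4 MHz, 19 MHz, 19.4 MHz}.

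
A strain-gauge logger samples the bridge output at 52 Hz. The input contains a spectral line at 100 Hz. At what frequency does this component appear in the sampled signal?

100 Hz mod fs = 48 Hz.
48 Hz > fs/2 = 26 Hz, folds to fs − 48 Hz = 4 Hz.

4 Hz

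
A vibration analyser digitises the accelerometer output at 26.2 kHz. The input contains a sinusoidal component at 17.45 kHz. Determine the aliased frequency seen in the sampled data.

8.75 kHz

17.45 kHz > fs/2 = 13.1 kHz, folds to fs − 17.45 kHz = 8.75 kHz.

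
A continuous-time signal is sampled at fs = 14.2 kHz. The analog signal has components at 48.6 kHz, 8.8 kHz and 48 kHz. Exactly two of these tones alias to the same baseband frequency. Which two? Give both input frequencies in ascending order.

8.8 kHz, 48 kHz

fs/2 = 7.1 kHz.
48.6 kHz mod fs = 6 kHz.
6 kHz ≤ fs/2 = 7.1 kHz, appears at 6 kHz.
8.8 kHz > fs/2 = 7.1 kHz, folds to fs − 8.8 kHz = 5.4 kHz.
48 kHz mod fs = 5.4 kHz.
5.4 kHz ≤ fs/2 = 7.1 kHz, appears at 5.4 kHz.
8.8 kHz and 48 kHz both map to 5.4 kHz.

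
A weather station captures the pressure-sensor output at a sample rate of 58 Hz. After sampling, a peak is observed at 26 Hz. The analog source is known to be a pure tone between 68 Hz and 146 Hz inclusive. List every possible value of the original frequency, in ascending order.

Frequencies that alias to 26 Hz are k·fs ± 26 Hz for integer k ≥ 0.
k=0: 26 Hz.
k=1: 32 Hz, 84 Hz.
k=2: 90 Hz, 142 Hz.
k=3: 148 Hz, 200 Hz.
Within [68 Hz, 146 Hz]: 84 Hz, 90 Hz, 142 Hz.

84 Hz, 90 Hz, 142 Hz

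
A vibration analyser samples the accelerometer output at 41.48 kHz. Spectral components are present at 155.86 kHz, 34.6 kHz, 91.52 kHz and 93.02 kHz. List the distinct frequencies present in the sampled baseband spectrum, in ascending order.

fs/2 = 20.74 kHz.
155.86 kHz mod fs = 31.42 kHz.
31.42 kHz > fs/2 = 20.74 kHz, folds to fs − 31.42 kHz = 10.06 kHz.
34.6 kHz > fs/2 = 20.74 kHz, folds to fs − 34.6 kHz = 6.88 kHz.
91.52 kHz mod fs = 8.56 kHz.
8.56 kHz ≤ fs/2 = 20.74 kHz, appears at 8.56 kHz.
93.02 kHz mod fs = 10.06 kHz.
10.06 kHz ≤ fs/2 = 20.74 kHz, appears at 10.06 kHz.
Distinct values: {6.88 kHz, 8.56 kHz, 10.06 kHz}.

6.88 kHz, 8.56 kHz, 10.06 kHz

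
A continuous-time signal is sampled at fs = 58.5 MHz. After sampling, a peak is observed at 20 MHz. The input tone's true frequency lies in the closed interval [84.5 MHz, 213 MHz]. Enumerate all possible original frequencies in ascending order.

97 MHz, 137 MHz, 155.5 MHz, 195.5 MHz

Frequencies that alias to 20 MHz are k·fs ± 20 MHz for integer k ≥ 0.
k=0: 20 MHz.
k=1: 38.5 MHz, 78.5 MHz.
k=2: 97 MHz, 137 MHz.
k=3: 155.5 MHz, 195.5 MHz.
k=4: 214 MHz, 254 MHz.
Within [84.5 MHz, 213 MHz]: 97 MHz, 137 MHz, 155.5 MHz, 195.5 MHz.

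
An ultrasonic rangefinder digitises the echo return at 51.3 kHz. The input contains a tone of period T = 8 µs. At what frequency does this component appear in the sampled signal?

22.4 kHz

T = 8 µs → f = 1/T = 125 kHz.
125 kHz mod fs = 22.4 kHz.
22.4 kHz ≤ fs/2 = 25.65 kHz, appears at 22.4 kHz.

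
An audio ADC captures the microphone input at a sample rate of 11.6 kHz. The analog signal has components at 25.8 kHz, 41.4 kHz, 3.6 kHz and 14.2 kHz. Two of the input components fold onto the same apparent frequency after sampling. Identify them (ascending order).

14.2 kHz, 25.8 kHz

fs/2 = 5.8 kHz.
25.8 kHz mod fs = 2.6 kHz.
2.6 kHz ≤ fs/2 = 5.8 kHz, appears at 2.6 kHz.
41.4 kHz mod fs = 6.6 kHz.
6.6 kHz > fs/2 = 5.8 kHz, folds to fs − 6.6 kHz = 5 kHz.
3.6 kHz ≤ fs/2 = 5.8 kHz, passes unchanged.
14.2 kHz mod fs = 2.6 kHz.
2.6 kHz ≤ fs/2 = 5.8 kHz, appears at 2.6 kHz.
14.2 kHz and 25.8 kHz both map to 2.6 kHz.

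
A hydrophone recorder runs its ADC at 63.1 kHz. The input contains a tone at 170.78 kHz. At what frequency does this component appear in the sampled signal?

170.78 kHz mod fs = 44.58 kHz.
44.58 kHz > fs/2 = 31.55 kHz, folds to fs − 44.58 kHz = 18.52 kHz.

18.52 kHz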